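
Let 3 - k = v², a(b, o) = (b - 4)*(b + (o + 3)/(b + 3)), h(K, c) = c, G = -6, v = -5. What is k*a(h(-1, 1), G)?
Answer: 33/2 ≈ 16.500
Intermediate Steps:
a(b, o) = (-4 + b)*(b + (3 + o)/(3 + b))
k = -22 (k = 3 - 1*(-5)² = 3 - 1*25 = 3 - 25 = -22)
k*a(h(-1, 1), G) = -22*(-12 + 1³ - 1*1² - 9*1 - 4*(-6) + 1*(-6))/(3 + 1) = -22*(-12 + 1 - 1*1 - 9 + 24 - 6)/4 = -11*(-12 + 1 - 1 - 9 + 24 - 6)/2 = -11*(-3)/2 = -22*(-¾) = 33/2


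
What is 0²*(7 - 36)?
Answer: 0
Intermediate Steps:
0²*(7 - 36) = 0*(-29) = 0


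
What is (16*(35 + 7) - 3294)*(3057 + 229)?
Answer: -8615892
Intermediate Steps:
(16*(35 + 7) - 3294)*(3057 + 229) = (16*42 - 3294)*3286 = (672 - 3294)*3286 = -2622*3286 = -8615892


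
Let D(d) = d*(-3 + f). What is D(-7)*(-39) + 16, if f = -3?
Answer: -1622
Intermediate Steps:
D(d) = -6*d (D(d) = d*(-3 - 3) = d*(-6) = -6*d)
D(-7)*(-39) + 16 = -6*(-7)*(-39) + 16 = 42*(-39) + 16 = -1638 + 16 = -1622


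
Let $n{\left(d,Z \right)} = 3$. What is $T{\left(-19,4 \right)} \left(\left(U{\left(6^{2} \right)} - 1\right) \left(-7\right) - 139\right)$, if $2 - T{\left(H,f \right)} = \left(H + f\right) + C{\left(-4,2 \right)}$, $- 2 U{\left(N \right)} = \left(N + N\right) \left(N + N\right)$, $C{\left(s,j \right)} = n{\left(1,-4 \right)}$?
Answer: $252168$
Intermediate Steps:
$C{\left(s,j \right)} = 3$
$U{\left(N \right)} = - 2 N^{2}$ ($U{\left(N \right)} = - \frac{\left(N + N\right) \left(N + N\right)}{2} = - \frac{2 N 2 N}{2} = - \frac{4 N^{2}}{2} = - 2 N^{2}$)
$T{\left(H,f \right)} = -1 - H - f$ ($T{\left(H,f \right)} = 2 - \left(\left(H + f\right) + 3\right) = 2 - \left(3 + H + f\right) = -1 - H - f$)
$T{\left(-19,4 \right)} \left(\left(U{\left(6^{2} \right)} - 1\right) \left(-7\right) - 139\right) = \left(-1 - -19 - 4\right) \left(\left(- 2 \left(6^{2}\right)^{2} - 1\right) \left(-7\right) - 139\right) = \left(-1 + 19 - 4\right) \left(\left(- 2 \cdot 36^{2} - 1\right) \left(-7\right) - 139\right) = 14 \left(\left(\left(-2\right) 1296 - 1\right) \left(-7\right) - 139\right) = 14 \left(\left(-2592 - 1\right) \left(-7\right) - 139\right) = 14 \left(\left(-2593\right) \left(-7\right) - 139\right) = 14 \left(18151 - 139\right) = 14 \cdot 18012 = 252168$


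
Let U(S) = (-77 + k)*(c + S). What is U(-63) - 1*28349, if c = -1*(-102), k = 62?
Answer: -28934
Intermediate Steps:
c = 102
U(S) = -1530 - 15*S (U(S) = (-77 + 62)*(102 + S) = -15*(102 + S) = -1530 - 15*S)
U(-63) - 1*28349 = (-1530 - 15*(-63)) - 1*28349 = (-1530 + 945) - 28349 = -585 - 28349 = -28934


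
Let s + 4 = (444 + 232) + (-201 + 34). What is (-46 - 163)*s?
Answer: -105545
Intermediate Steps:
s = 505 (s = -4 + ((444 + 232) + (-201 + 34)) = -4 + (676 - 167) = -4 + 509 = 505)
(-46 - 163)*s = (-46 - 163)*505 = -209*505 = -105545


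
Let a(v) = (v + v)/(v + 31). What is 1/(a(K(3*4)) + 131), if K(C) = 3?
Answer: 17/2230 ≈ 0.0076233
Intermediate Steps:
a(v) = 2*v/(31 + v) (a(v) = (2*v)/(31 + v) = 2*v/(31 + v))
1/(a(K(3*4)) + 131) = 1/(2*3/(31 + 3) + 131) = 1/(2*3/34 + 131) = 1/(2*3*(1/34) + 131) = 1/(3/17 + 131) = 1/(2230/17) = 17/2230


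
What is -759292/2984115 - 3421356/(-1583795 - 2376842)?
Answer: 7202439770936/11818996281255 ≈ 0.60940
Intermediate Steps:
-759292/2984115 - 3421356/(-1583795 - 2376842) = -759292*1/2984115 - 3421356/(-3960637) = -759292/2984115 - 3421356*(-1/3960637) = -759292/2984115 + 3421356/3960637 = 7202439770936/11818996281255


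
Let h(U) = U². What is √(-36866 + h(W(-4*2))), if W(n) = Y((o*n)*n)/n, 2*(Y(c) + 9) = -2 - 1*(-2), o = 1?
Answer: I*√2359343/8 ≈ 192.0*I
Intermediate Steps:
Y(c) = -9 (Y(c) = -9 + (-2 - 1*(-2))/2 = -9 + (-2 + 2)/2 = -9 + (½)*0 = -9 + 0 = -9)
W(n) = -9/n
√(-36866 + h(W(-4*2))) = √(-36866 + (-9/((-4*2)))²) = √(-36866 + (-9/(-8))²) = √(-36866 + (-9*(-⅛))²) = √(-36866 + (9/8)²) = √(-36866 + 81/64) = √(-2359343/64) = I*√2359343/8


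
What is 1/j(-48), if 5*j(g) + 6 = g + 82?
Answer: 5/28 ≈ 0.17857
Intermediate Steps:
j(g) = 76/5 + g/5 (j(g) = -6/5 + (g + 82)/5 = -6/5 + (82 + g)/5 = -6/5 + (82/5 + g/5) = 76/5 + g/5)
1/j(-48) = 1/(76/5 + (⅕)*(-48)) = 1/(76/5 - 48/5) = 1/(28/5) = 5/28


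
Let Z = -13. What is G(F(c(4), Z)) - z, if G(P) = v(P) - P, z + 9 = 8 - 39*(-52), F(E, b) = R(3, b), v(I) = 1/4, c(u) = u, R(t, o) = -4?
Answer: -8091/4 ≈ -2022.8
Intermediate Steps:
v(I) = ¼
F(E, b) = -4
z = 2027 (z = -9 + (8 - 39*(-52)) = -9 + (8 + 2028) = -9 + 2036 = 2027)
G(P) = ¼ - P
G(F(c(4), Z)) - z = (¼ - 1*(-4)) - 1*2027 = (¼ + 4) - 2027 = 17/4 - 2027 = -8091/4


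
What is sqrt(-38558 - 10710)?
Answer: 2*I*sqrt(12317) ≈ 221.96*I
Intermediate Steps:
sqrt(-38558 - 10710) = sqrt(-49268) = 2*I*sqrt(12317)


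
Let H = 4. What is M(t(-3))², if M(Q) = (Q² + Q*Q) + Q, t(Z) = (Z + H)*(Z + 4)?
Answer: 9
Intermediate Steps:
t(Z) = (4 + Z)² (t(Z) = (Z + 4)*(Z + 4) = (4 + Z)*(4 + Z) = (4 + Z)²)
M(Q) = Q + 2*Q² (M(Q) = (Q² + Q²) + Q = 2*Q² + Q = Q + 2*Q²)
M(t(-3))² = ((16 + (-3)² + 8*(-3))*(1 + 2*(16 + (-3)² + 8*(-3))))² = ((16 + 9 - 24)*(1 + 2*(16 + 9 - 24)))² = (1*(1 + 2*1))² = (1*(1 + 2))² = (1*3)² = 3² = 9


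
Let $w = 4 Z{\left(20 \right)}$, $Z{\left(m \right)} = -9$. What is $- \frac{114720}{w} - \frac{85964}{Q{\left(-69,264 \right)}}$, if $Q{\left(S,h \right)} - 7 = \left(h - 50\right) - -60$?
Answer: $\frac{2428468}{843} \approx 2880.7$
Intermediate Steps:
$Q{\left(S,h \right)} = 17 + h$ ($Q{\left(S,h \right)} = 7 + \left(\left(h - 50\right) - -60\right) = 7 + \left(\left(-50 + h\right) + 60\right) = 7 + \left(10 + h\right) = 17 + h$)
$w = -36$ ($w = 4 \left(-9\right) = -36$)
$- \frac{114720}{w} - \frac{85964}{Q{\left(-69,264 \right)}} = - \frac{114720}{-36} - \frac{85964}{17 + 264} = \left(-114720\right) \left(- \frac{1}{36}\right) - \frac{85964}{281} = \frac{9560}{3} - \frac{85964}{281} = \frac{2428468}{843}$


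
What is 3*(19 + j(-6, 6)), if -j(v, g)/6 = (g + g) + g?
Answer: -267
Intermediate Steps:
j(v, g) = -18*g (j(v, g) = -6*((g + g) + g) = -6*(2*g + g) = -18*g)
3*(19 + j(-6, 6)) = 3*(19 - 18*6) = 3*(19 - 108) = 3*(-89) = -267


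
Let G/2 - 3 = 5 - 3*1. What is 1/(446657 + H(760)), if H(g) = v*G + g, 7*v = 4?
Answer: 7/3131959 ≈ 2.2350e-6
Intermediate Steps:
v = 4/7 (v = (⅐)*4 = 4/7 ≈ 0.57143)
G = 10 (G = 6 + 2*(5 - 3*1) = 6 + 2*(5 - 3) = 6 + 2*2 = 6 + 4 = 10)
H(g) = 40/7 + g (H(g) = (4/7)*10 + g = 40/7 + g)
1/(446657 + H(760)) = 1/(446657 + (40/7 + 760)) = 1/(446657 + 5360/7) = 1/(3131959/7) = 7/3131959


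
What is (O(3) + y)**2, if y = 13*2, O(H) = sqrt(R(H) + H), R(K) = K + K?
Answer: 841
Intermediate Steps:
R(K) = 2*K
O(H) = sqrt(3)*sqrt(H) (O(H) = sqrt(2*H + H) = sqrt(3*H) = sqrt(3)*sqrt(H))
y = 26
(O(3) + y)**2 = (sqrt(3)*sqrt(3) + 26)**2 = (3 + 26)**2 = 29**2 = 841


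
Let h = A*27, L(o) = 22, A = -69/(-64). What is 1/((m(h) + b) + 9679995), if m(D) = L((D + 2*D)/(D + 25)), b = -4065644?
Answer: 1/5614373 ≈ 1.7811e-7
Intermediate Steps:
A = 69/64 (A = -69*(-1/64) = 69/64 ≈ 1.0781)
h = 1863/64 (h = (69/64)*27 = 1863/64 ≈ 29.109)
m(D) = 22
1/((m(h) + b) + 9679995) = 1/((22 - 4065644) + 9679995) = 1/(-4065622 + 9679995) = 1/5614373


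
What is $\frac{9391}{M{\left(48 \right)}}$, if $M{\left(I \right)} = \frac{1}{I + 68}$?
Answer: $1089356$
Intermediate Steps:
$M{\left(I \right)} = \frac{1}{68 + I}$
$\frac{9391}{M{\left(48 \right)}} = \frac{9391}{\frac{1}{68 + 48}} = \frac{9391}{\frac{1}{116}} = 9391 \frac{1}{\frac{1}{116}} = 9391 \cdot 116 = 1089356$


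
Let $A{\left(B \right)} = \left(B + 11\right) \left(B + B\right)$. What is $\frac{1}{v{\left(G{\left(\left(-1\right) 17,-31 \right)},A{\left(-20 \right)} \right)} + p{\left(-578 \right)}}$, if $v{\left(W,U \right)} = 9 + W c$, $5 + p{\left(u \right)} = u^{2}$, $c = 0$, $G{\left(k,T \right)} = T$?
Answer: $\frac{1}{334088} \approx 2.9932 \cdot 10^{-6}$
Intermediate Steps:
$A{\left(B \right)} = 2 B \left(11 + B\right)$ ($A{\left(B \right)} = \left(11 + B\right) 2 B = 2 B \left(11 + B\right)$)
$p{\left(u \right)} = -5 + u^{2}$
$v{\left(W,U \right)} = 9$ ($v{\left(W,U \right)} = 9 + W 0 = 9 + 0 = 9$)
$\frac{1}{v{\left(G{\left(\left(-1\right) 17,-31 \right)},A{\left(-20 \right)} \right)} + p{\left(-578 \right)}} = \frac{1}{9 - \left(5 - \left(-578\right)^{2}\right)} = \frac{1}{9 + \left(-5 + 334084\right)} = \frac{1}{9 + 334079} = \frac{1}{334088}$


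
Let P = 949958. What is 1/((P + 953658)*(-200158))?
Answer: -1/381023971328 ≈ -2.6245e-12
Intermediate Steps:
1/((P + 953658)*(-200158)) = 1/((949958 + 953658)*(-200158)) = -1/200158/1903616 = (1/1903616)*(-1/200158) = -1/381023971328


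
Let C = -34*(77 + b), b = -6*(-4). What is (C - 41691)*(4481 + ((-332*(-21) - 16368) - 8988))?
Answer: 627372875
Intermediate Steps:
b = 24
C = -3434 (C = -34*(77 + 24) = -34*101 = -3434)
(C - 41691)*(4481 + ((-332*(-21) - 16368) - 8988)) = (-3434 - 41691)*(4481 + ((-332*(-21) - 16368) - 8988)) = -45125*(4481 + ((6972 - 16368) - 8988)) = -45125*(4481 + (-9396 - 8988)) = -45125*(4481 - 18384) = -45125*(-13903) = 627372875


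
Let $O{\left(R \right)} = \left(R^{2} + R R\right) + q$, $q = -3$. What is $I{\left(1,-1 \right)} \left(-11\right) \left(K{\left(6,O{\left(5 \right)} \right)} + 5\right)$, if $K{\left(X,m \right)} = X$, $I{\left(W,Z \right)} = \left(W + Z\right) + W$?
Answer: $-121$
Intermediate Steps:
$I{\left(W,Z \right)} = Z + 2 W$
$O{\left(R \right)} = -3 + 2 R^{2}$ ($O{\left(R \right)} = \left(R^{2} + R R\right) - 3 = \left(R^{2} + R^{2}\right) - 3 = 2 R^{2} - 3 = -3 + 2 R^{2}$)
$I{\left(1,-1 \right)} \left(-11\right) \left(K{\left(6,O{\left(5 \right)} \right)} + 5\right) = \left(-1 + 2 \cdot 1\right) \left(-11\right) \left(6 + 5\right) = \left(-1 + 2\right) \left(-11\right) 11 = 1 \left(-11\right) 11 = \left(-11\right) 11 = -121$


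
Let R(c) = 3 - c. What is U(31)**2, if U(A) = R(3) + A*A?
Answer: 923521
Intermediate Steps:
U(A) = A**2 (U(A) = (3 - 1*3) + A*A = (3 - 3) + A**2 = 0 + A**2 = A**2)
U(31)**2 = (31**2)**2 = 961**2 = 923521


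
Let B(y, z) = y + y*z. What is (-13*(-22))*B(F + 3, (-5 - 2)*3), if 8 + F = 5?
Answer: 0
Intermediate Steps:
F = -3 (F = -8 + 5 = -3)
(-13*(-22))*B(F + 3, (-5 - 2)*3) = (-13*(-22))*((-3 + 3)*(1 + (-5 - 2)*3)) = 286*(0*(1 - 7*3)) = 286*(0*(1 - 21)) = 286*(0*(-20)) = 286*0 = 0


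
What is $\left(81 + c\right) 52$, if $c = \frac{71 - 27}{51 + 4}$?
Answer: $\frac{21268}{5} \approx 4253.6$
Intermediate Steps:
$c = \frac{4}{5}$ ($c = \frac{44}{55} = 44 \cdot \frac{1}{55} = \frac{4}{5} \approx 0.8$)
$\left(81 + c\right) 52 = \left(81 + \frac{4}{5}\right) 52 = \frac{409}{5} \cdot 52 = \frac{21268}{5}$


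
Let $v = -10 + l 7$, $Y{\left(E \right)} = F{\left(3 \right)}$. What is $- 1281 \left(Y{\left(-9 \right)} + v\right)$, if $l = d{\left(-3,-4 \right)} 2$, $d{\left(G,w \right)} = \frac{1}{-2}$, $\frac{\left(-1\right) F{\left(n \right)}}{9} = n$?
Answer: $56364$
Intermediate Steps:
$F{\left(n \right)} = - 9 n$
$d{\left(G,w \right)} = - \frac{1}{2}$
$Y{\left(E \right)} = -27$ ($Y{\left(E \right)} = \left(-9\right) 3 = -27$)
$l = -1$ ($l = \left(- \frac{1}{2}\right) 2 = -1$)
$v = -17$ ($v = -10 - 7 = -17$)
$- 1281 \left(Y{\left(-9 \right)} + v\right) = - 1281 \left(-27 - 17\right) = \left(-1281\right) \left(-44\right) = 56364$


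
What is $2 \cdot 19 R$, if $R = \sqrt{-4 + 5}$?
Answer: $38$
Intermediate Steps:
$R = 1$ ($R = \sqrt{1} = 1$)
$2 \cdot 19 R = 2 \cdot 19 \cdot 1 = 38 \cdot 1 = 38$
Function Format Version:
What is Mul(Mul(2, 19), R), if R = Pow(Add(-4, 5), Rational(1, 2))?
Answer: 38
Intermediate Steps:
R = 1 (R = Pow(1, Rational(1, 2)) = 1)
Mul(Mul(2, 19), R) = Mul(Mul(2, 19), 1) = Mul(38, 1) = 38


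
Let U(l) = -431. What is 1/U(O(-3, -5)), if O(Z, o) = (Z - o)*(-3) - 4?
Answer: -1/431 ≈ -0.0023202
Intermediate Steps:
O(Z, o) = -4 - 3*Z + 3*o (O(Z, o) = (-3*Z + 3*o) - 4 = -4 - 3*Z + 3*o)
1/U(O(-3, -5)) = 1/(-431) = -1/431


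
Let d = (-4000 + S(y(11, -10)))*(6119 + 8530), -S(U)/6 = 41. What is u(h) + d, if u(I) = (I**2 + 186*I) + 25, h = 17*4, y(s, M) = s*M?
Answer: -62182357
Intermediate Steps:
y(s, M) = M*s
S(U) = -246 (S(U) = -6*41 = -246)
d = -62199654 (d = (-4000 - 246)*(6119 + 8530) = -4246*14649 = -62199654)
h = 68
u(I) = 25 + I**2 + 186*I
u(h) + d = (25 + 68**2 + 186*68) - 62199654 = (25 + 4624 + 12648) - 62199654 = 17297 - 62199654 = -62182357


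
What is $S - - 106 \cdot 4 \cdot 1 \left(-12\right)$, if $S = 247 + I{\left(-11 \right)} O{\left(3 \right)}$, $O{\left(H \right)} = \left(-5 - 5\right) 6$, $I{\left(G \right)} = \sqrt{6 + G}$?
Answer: $-4841 - 60 i \sqrt{5} \approx -4841.0 - 134.16 i$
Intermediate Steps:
$O{\left(H \right)} = -60$ ($O{\left(H \right)} = \left(-10\right) 6 = -60$)
$S = 247 - 60 i \sqrt{5}$ ($S = 247 + \sqrt{6 - 11} \left(-60\right) = 247 + \sqrt{-5} \left(-60\right) = 247 + i \sqrt{5} \left(-60\right) = 247 - 60 i \sqrt{5} \approx 247.0 - 134.16 i$)
$S - - 106 \cdot 4 \cdot 1 \left(-12\right) = \left(247 - 60 i \sqrt{5}\right) - - 106 \cdot 4 \cdot 1 \left(-12\right) = \left(247 - 60 i \sqrt{5}\right) - - 106 \cdot 4 \left(-12\right) = \left(247 - 60 i \sqrt{5}\right) - \left(-106\right) \left(-48\right) = \left(247 - 60 i \sqrt{5}\right) - 5088 = -4841 - 60 i \sqrt{5}$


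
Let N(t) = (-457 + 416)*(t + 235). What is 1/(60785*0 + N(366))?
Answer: -1/24641 ≈ -4.0583e-5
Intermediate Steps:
N(t) = -9635 - 41*t (N(t) = -41*(235 + t) = -9635 - 41*t)
1/(60785*0 + N(366)) = 1/(60785*0 + (-9635 - 41*366)) = 1/(0 + (-9635 - 15006)) = 1/(0 - 24641) = 1/(-24641) = -1/24641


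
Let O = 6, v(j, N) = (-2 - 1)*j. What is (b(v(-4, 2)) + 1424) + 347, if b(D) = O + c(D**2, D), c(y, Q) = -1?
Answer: 1776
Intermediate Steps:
v(j, N) = -3*j
b(D) = 5 (b(D) = 6 - 1 = 5)
(b(v(-4, 2)) + 1424) + 347 = (5 + 1424) + 347 = 1429 + 347 = 1776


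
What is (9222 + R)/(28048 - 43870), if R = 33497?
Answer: -42719/15822 ≈ -2.7000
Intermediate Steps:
(9222 + R)/(28048 - 43870) = (9222 + 33497)/(28048 - 43870) = 42719/(-15822) = 42719*(-1/15822) = -42719/15822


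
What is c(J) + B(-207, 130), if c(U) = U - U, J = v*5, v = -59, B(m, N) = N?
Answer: 130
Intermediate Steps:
J = -295 (J = -59*5 = -295)
c(U) = 0
c(J) + B(-207, 130) = 0 + 130 = 130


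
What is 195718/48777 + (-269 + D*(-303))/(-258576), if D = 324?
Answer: 6156626025/1401395728 ≈ 4.3932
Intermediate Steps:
195718/48777 + (-269 + D*(-303))/(-258576) = 195718/48777 + (-269 + 324*(-303))/(-258576) = 195718*(1/48777) + (-269 - 98172)*(-1/258576) = 195718/48777 - 98441*(-1/258576) = 195718/48777 + 98441/258576 = 6156626025/1401395728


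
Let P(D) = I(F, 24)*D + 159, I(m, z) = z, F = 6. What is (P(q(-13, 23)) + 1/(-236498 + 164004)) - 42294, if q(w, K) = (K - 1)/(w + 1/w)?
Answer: -259884248143/6161990 ≈ -42175.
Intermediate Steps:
q(w, K) = (-1 + K)/(w + 1/w)
P(D) = 159 + 24*D (P(D) = 24*D + 159 = 159 + 24*D)
(P(q(-13, 23)) + 1/(-236498 + 164004)) - 42294 = ((159 + 24*(-13*(-1 + 23)/(1 + (-13)**2))) + 1/(-236498 + 164004)) - 42294 = ((159 + 24*(-13*22/(1 + 169))) + 1/(-72494)) - 42294 = ((159 + 24*(-13*22/170)) - 1/72494) - 42294 = ((159 + 24*(-13*1/170*22)) - 1/72494) - 42294 = ((159 + 24*(-143/85)) - 1/72494) - 42294 = ((159 - 3432/85) - 1/72494) - 42294 = (10083/85 - 1/72494) - 42294 = 730956917/6161990 - 42294 = -259884248143/6161990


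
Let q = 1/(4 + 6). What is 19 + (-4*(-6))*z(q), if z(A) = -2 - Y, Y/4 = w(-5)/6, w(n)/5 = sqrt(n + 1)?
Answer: -29 - 160*I ≈ -29.0 - 160.0*I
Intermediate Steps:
w(n) = 5*sqrt(1 + n) (w(n) = 5*sqrt(n + 1) = 5*sqrt(1 + n))
Y = 20*I/3 (Y = 4*((5*sqrt(1 - 5))/6) = 4*((5*sqrt(-4))*(1/6)) = 4*((5*(2*I))*(1/6)) = 4*((10*I)*(1/6)) = 4*(5*I/3) = 20*I/3 ≈ 6.6667*I)
q = 1/10 ≈ 0.10000
z(A) = -2 - 20*I/3
19 + (-4*(-6))*z(q) = 19 + (-4*(-6))*(-2 - 20*I/3) = 19 + 24*(-2 - 20*I/3) = 19 + (-48 - 160*I) = -29 - 160*I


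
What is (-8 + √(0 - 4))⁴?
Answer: 2576 - 3840*I ≈ 2576.0 - 3840.0*I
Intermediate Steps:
(-8 + √(0 - 4))⁴ = (-8 + √(-4))⁴ = (-8 + 2*I)⁴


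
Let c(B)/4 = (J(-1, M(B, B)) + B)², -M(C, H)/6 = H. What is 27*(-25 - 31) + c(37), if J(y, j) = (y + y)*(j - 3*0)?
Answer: 923932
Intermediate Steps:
M(C, H) = -6*H
J(y, j) = 2*j*y (J(y, j) = (2*y)*(j + 0) = (2*y)*j = 2*j*y)
c(B) = 676*B² (c(B) = 4*(2*(-6*B)*(-1) + B)² = 4*(12*B + B)² = 4*(13*B)² = 4*(169*B²) = 676*B²)
27*(-25 - 31) + c(37) = 27*(-25 - 31) + 676*37² = 27*(-56) + 676*1369 = -1512 + 925444 = 923932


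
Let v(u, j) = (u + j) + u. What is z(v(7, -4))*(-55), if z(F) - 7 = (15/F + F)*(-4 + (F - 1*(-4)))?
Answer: -6710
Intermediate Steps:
v(u, j) = j + 2*u (v(u, j) = (j + u) + u = j + 2*u)
z(F) = 7 + F*(F + 15/F) (z(F) = 7 + (15/F + F)*(-4 + (F - 1*(-4))) = 7 + (F + 15/F)*(-4 + (F + 4)) = 7 + (F + 15/F)*(-4 + (4 + F)) = 7 + (F + 15/F)*F = 7 + F*(F + 15/F))
z(v(7, -4))*(-55) = (22 + (-4 + 2*7)²)*(-55) = (22 + (-4 + 14)²)*(-55) = (22 + 10²)*(-55) = (22 + 100)*(-55) = 122*(-55) = -6710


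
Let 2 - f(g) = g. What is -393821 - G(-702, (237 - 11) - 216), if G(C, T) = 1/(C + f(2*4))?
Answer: -278825267/708 ≈ -3.9382e+5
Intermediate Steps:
f(g) = 2 - g
G(C, T) = 1/(-6 + C) (G(C, T) = 1/(C + (2 - 2*4)) = 1/(C + (2 - 1*8)) = 1/(C + (2 - 8)) = 1/(C - 6) = 1/(-6 + C))
-393821 - G(-702, (237 - 11) - 216) = -393821 - 1/(-6 - 702) = -393821 - 1/(-708) = -393821 - 1*(-1/708) = -393821 + 1/708 = -278825267/708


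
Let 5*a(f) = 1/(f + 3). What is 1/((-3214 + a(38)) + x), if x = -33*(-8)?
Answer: -205/604749 ≈ -0.00033898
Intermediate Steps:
x = 264
a(f) = 1/(5*(3 + f)) (a(f) = 1/(5*(f + 3)) = 1/(5*(3 + f)))
1/((-3214 + a(38)) + x) = 1/((-3214 + 1/(5*(3 + 38))) + 264) = 1/((-3214 + (1/5)/41) + 264) = 1/((-3214 + (1/5)*(1/41)) + 264) = 1/((-3214 + 1/205) + 264) = 1/(-658869/205 + 264) = 1/(-604749/205) = -205/604749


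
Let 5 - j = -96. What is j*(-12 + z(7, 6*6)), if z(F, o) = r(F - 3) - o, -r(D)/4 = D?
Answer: -6464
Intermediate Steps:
r(D) = -4*D
j = 101 (j = 5 - 1*(-96) = 5 + 96 = 101)
z(F, o) = 12 - o - 4*F (z(F, o) = -4*(F - 3) - o = -4*(-3 + F) - o = (12 - 4*F) - o = 12 - o - 4*F)
j*(-12 + z(7, 6*6)) = 101*(-12 + (12 - 6*6 - 4*7)) = 101*(-12 + (12 - 1*36 - 28)) = 101*(-12 + (12 - 36 - 28)) = 101*(-12 - 52) = 101*(-64) = -6464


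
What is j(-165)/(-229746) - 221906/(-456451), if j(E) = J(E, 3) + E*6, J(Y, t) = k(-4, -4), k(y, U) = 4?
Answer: 25716038281/52433895723 ≈ 0.49045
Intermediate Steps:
J(Y, t) = 4
j(E) = 4 + 6*E (j(E) = 4 + E*6 = 4 + 6*E)
j(-165)/(-229746) - 221906/(-456451) = (4 + 6*(-165))/(-229746) - 221906/(-456451) = (4 - 990)*(-1/229746) - 221906*(-1/456451) = -986*(-1/229746) + 221906/456451 = 493/114873 + 221906/456451 = 25716038281/52433895723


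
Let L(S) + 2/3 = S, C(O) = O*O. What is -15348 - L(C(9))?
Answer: -46285/3 ≈ -15428.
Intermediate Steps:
C(O) = O²
L(S) = -⅔ + S
-15348 - L(C(9)) = -15348 - (-⅔ + 9²) = -15348 - (-⅔ + 81) = -15348 - 1*241/3 = -15348 - 241/3 = -46285/3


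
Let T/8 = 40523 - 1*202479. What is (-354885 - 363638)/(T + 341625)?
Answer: 718523/954023 ≈ 0.75315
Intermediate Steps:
T = -1295648 (T = 8*(40523 - 1*202479) = 8*(40523 - 202479) = 8*(-161956) = -1295648)
(-354885 - 363638)/(T + 341625) = (-354885 - 363638)/(-1295648 + 341625) = -718523/(-954023) = -718523*(-1/954023) = 718523/954023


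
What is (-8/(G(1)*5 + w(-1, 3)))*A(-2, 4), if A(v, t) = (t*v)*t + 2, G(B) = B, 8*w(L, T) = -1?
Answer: 640/13 ≈ 49.231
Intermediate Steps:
w(L, T) = -⅛ (w(L, T) = (⅛)*(-1) = -⅛)
A(v, t) = 2 + v*t² (A(v, t) = v*t² + 2 = 2 + v*t²)
(-8/(G(1)*5 + w(-1, 3)))*A(-2, 4) = (-8/(1*5 - ⅛))*(2 - 2*4²) = (-8/(5 - ⅛))*(2 - 2*16) = (-8/39/8)*(2 - 32) = -8*8/39*(-30) = -1*64/39*(-30) = -64/39*(-30) = 640/13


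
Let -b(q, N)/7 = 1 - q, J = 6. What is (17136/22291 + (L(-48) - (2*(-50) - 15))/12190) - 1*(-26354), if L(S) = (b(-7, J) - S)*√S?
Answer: 62272282191/2362846 - 16*I*√3/6095 ≈ 26355.0 - 0.0045468*I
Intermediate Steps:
b(q, N) = -7 + 7*q (b(q, N) = -7*(1 - q) = -7 + 7*q)
L(S) = √S*(-56 - S) (L(S) = ((-7 + 7*(-7)) - S)*√S = ((-7 - 49) - S)*√S = (-56 - S)*√S = √S*(-56 - S))
(17136/22291 + (L(-48) - (2*(-50) - 15))/12190) - 1*(-26354) = (17136/22291 + (√(-48)*(-56 - 1*(-48)) - (2*(-50) - 15))/12190) - 1*(-26354) = (17136*(1/22291) + ((4*I*√3)*(-56 + 48) - (-100 - 15))*(1/12190)) + 26354 = (17136/22291 + ((4*I*√3)*(-8) - 1*(-115))*(1/12190)) + 26354 = (17136/22291 + (-32*I*√3 + 115)*(1/12190)) + 26354 = (17136/22291 + (115 - 32*I*√3)*(1/12190)) + 26354 = (17136/22291 + (1/106 - 16*I*√3/6095)) + 26354 = (1838707/2362846 - 16*I*√3/6095) + 26354 = 62272282191/2362846 - 16*I*√3/6095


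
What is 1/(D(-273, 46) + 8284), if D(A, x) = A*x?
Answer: -1/4274 ≈ -0.00023397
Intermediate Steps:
1/(D(-273, 46) + 8284) = 1/(-273*46 + 8284) = 1/(-12558 + 8284) = 1/(-4274) = -1/4274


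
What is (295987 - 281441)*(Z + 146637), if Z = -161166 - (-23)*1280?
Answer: 216895406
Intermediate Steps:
Z = -131726 (Z = -161166 - 1*(-29440) = -161166 + 29440 = -131726)
(295987 - 281441)*(Z + 146637) = (295987 - 281441)*(-131726 + 146637) = 14546*14911 = 216895406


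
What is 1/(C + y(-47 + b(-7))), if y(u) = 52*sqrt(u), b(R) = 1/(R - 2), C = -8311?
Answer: -74799/622800985 - 312*I*sqrt(106)/622800985 ≈ -0.0001201 - 5.1577e-6*I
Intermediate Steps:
b(R) = 1/(-2 + R)
1/(C + y(-47 + b(-7))) = 1/(-8311 + 52*sqrt(-47 + 1/(-2 - 7))) = 1/(-8311 + 52*sqrt(-47 + 1/(-9))) = 1/(-8311 + 52*sqrt(-47 - 1/9)) = 1/(-8311 + 52*sqrt(-424/9)) = 1/(-8311 + 52*(2*I*sqrt(106)/3)) = 1/(-8311 + 104*I*sqrt(106)/3)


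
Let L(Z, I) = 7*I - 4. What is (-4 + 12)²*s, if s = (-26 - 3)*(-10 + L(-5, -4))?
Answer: 77952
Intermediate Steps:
L(Z, I) = -4 + 7*I
s = 1218 (s = (-26 - 3)*(-10 + (-4 + 7*(-4))) = -29*(-10 + (-4 - 28)) = -29*(-10 - 32) = -29*(-42) = 1218)
(-4 + 12)²*s = (-4 + 12)²*1218 = 8²*1218 = 64*1218 = 77952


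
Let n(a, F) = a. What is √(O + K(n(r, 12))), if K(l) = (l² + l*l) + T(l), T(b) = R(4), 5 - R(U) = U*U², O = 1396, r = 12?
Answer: 5*√65 ≈ 40.311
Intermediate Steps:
R(U) = 5 - U³ (R(U) = 5 - U*U² = 5 - U³)
T(b) = -59 (T(b) = 5 - 1*4³ = 5 - 1*64 = 5 - 64 = -59)
K(l) = -59 + 2*l² (K(l) = (l² + l*l) - 59 = (l² + l²) - 59 = 2*l² - 59 = -59 + 2*l²)
√(O + K(n(r, 12))) = √(1396 + (-59 + 2*12²)) = √(1396 + (-59 + 2*144)) = √(1396 + (-59 + 288)) = √(1396 + 229) = √1625 = 5*√65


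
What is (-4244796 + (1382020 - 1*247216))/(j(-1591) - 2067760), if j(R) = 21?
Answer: 3109992/2067739 ≈ 1.5041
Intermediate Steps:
(-4244796 + (1382020 - 1*247216))/(j(-1591) - 2067760) = (-4244796 + (1382020 - 1*247216))/(21 - 2067760) = (-4244796 + (1382020 - 247216))/(-2067739) = (-4244796 + 1134804)*(-1/2067739) = -3109992*(-1/2067739) = 3109992/2067739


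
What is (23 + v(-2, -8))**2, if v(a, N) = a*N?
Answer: 1521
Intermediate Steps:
v(a, N) = N*a
(23 + v(-2, -8))**2 = (23 - 8*(-2))**2 = (23 + 16)**2 = 39**2 = 1521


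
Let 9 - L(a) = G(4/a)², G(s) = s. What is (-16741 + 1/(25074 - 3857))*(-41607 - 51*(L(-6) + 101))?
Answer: 16763134406356/21217 ≈ 7.9008e+8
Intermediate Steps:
L(a) = 9 - 16/a² (L(a) = 9 - (4/a)² = 9 - 16/a²)
(-16741 + 1/(25074 - 3857))*(-41607 - 51*(L(-6) + 101)) = (-16741 + 1/(25074 - 3857))*(-41607 - 51*((9 - 16/(-6)²) + 101)) = (-16741 + 1/21217)*(-41607 - 51*((9 - 16*1/36) + 101)) = (-16741 + 1/21217)*(-41607 - 51*((9 - 4/9) + 101)) = -355193796*(-41607 - 51*(77/9 + 101))/21217 = -355193796*(-41607 - 51*986/9)/21217 = -355193796*(-41607 - 16762/3)/21217 = -355193796/21217*(-141583/3) = 16763134406356/21217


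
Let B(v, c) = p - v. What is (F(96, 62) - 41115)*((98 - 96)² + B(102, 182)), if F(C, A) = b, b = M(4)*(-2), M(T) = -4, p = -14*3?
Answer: 5754980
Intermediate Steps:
p = -42
B(v, c) = -42 - v
b = 8 (b = -4*(-2) = 8)
F(C, A) = 8
(F(96, 62) - 41115)*((98 - 96)² + B(102, 182)) = (8 - 41115)*((98 - 96)² + (-42 - 1*102)) = -41107*(2² + (-42 - 102)) = -41107*(4 - 144) = -41107*(-140) = 5754980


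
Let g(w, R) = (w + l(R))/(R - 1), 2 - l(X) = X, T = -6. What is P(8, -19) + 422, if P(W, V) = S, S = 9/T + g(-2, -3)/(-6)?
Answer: 3365/8 ≈ 420.63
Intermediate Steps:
l(X) = 2 - X
g(w, R) = (2 + w - R)/(-1 + R) (g(w, R) = (w + (2 - R))/(R - 1) = (2 + w - R)/(-1 + R))
S = -11/8 (S = 9/(-6) + ((2 - 2 - 1*(-3))/(-1 - 3))/(-6) = 9*(-⅙) + ((2 - 2 + 3)/(-4))*(-⅙) = -3/2 - ¼*3*(-⅙) = -3/2 - ¾*(-⅙) = -3/2 + ⅛ = -11/8 ≈ -1.3750)
P(W, V) = -11/8
P(8, -19) + 422 = -11/8 + 422 = 3365/8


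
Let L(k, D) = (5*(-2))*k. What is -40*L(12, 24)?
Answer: 4800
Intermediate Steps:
L(k, D) = -10*k
-40*L(12, 24) = -(-400)*12 = -40*(-120) = 4800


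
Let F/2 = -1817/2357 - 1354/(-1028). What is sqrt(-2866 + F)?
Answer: I*sqrt(1051225829962367)/605749 ≈ 53.525*I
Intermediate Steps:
F = 661751/605749 (F = 2*(-1817/2357 - 1354/(-1028)) = 2*(-1817*1/2357 - 1354*(-1/1028)) = 2*(-1817/2357 + 677/514) = 2*(661751/1211498) = 661751/605749 ≈ 1.0925)
sqrt(-2866 + F) = sqrt(-2866 + 661751/605749) = sqrt(-1735414883/605749) = I*sqrt(1051225829962367)/605749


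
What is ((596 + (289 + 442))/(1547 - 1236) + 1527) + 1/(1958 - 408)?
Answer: 738147511/482050 ≈ 1531.3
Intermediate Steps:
((596 + (289 + 442))/(1547 - 1236) + 1527) + 1/(1958 - 408) = ((596 + 731)/311 + 1527) + 1/1550 = (1327*(1/311) + 1527) + 1/1550 = (1327/311 + 1527) + 1/1550 = 476224/311 + 1/1550 = 738147511/482050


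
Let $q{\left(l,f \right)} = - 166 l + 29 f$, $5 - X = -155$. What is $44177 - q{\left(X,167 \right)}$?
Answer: $65894$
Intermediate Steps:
$X = 160$ ($X = 5 - -155 = 5 + 155 = 160$)
$44177 - q{\left(X,167 \right)} = 44177 - \left(\left(-166\right) 160 + 29 \cdot 167\right) = 44177 - \left(-26560 + 4843\right) = 44177 - -21717 = 44177 + 21717 = 65894$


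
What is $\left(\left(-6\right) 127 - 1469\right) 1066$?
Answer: $-2378246$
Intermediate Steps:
$\left(\left(-6\right) 127 - 1469\right) 1066 = \left(-762 - 1469\right) 1066 = \left(-2231\right) 1066 = -2378246$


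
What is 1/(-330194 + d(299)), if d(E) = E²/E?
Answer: -1/329895 ≈ -3.0313e-6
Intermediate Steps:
d(E) = E
1/(-330194 + d(299)) = 1/(-330194 + 299) = 1/(-329895) = -1/329895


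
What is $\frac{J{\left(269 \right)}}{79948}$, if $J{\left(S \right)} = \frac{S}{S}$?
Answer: $\frac{1}{79948} \approx 1.2508 \cdot 10^{-5}$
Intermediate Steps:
$J{\left(S \right)} = 1$
$\frac{J{\left(269 \right)}}{79948} = 1 \cdot \frac{1}{79948} = \frac{1}{79948}$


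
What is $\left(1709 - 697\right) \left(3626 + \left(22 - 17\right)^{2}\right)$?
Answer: $3694812$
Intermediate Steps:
$\left(1709 - 697\right) \left(3626 + \left(22 - 17\right)^{2}\right) = 1012 \left(3626 + 5^{2}\right) = 1012 \left(3626 + 25\right) = 1012 \cdot 3651 = 3694812$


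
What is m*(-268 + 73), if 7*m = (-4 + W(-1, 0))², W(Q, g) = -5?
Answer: -15795/7 ≈ -2256.4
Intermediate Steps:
m = 81/7 (m = (-4 - 5)²/7 = (⅐)*(-9)² = (⅐)*81 = 81/7 ≈ 11.571)
m*(-268 + 73) = 81*(-268 + 73)/7 = (81/7)*(-195) = -15795/7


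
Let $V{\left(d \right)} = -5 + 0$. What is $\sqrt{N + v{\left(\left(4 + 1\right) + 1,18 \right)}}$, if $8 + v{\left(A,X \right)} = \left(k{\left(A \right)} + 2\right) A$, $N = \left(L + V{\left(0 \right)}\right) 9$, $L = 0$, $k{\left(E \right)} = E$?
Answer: $i \sqrt{5} \approx 2.2361 i$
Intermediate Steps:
$V{\left(d \right)} = -5$
$N = -45$ ($N = \left(0 - 5\right) 9 = \left(-5\right) 9 = -45$)
$v{\left(A,X \right)} = -8 + A \left(2 + A\right)$ ($v{\left(A,X \right)} = -8 + \left(A + 2\right) A = -8 + \left(2 + A\right) A = -8 + A \left(2 + A\right)$)
$\sqrt{N + v{\left(\left(4 + 1\right) + 1,18 \right)}} = \sqrt{-45 + \left(-8 + \left(\left(4 + 1\right) + 1\right)^{2} + 2 \left(\left(4 + 1\right) + 1\right)\right)} = \sqrt{-45 + \left(-8 + \left(5 + 1\right)^{2} + 2 \left(5 + 1\right)\right)} = \sqrt{-45 + \left(-8 + 6^{2} + 2 \cdot 6\right)} = \sqrt{-45 + \left(-8 + 36 + 12\right)} = \sqrt{-45 + 40} = \sqrt{-5} = i \sqrt{5}$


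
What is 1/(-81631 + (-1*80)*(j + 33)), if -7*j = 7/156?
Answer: -39/3286549 ≈ -1.1867e-5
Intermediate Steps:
j = -1/156 ≈ -0.0064103
1/(-81631 + (-1*80)*(j + 33)) = 1/(-81631 + (-1*80)*(-1/156 + 33)) = 1/(-81631 - 80*5147/156) = 1/(-81631 - 102940/39) = 1/(-3286549/39) = -39/3286549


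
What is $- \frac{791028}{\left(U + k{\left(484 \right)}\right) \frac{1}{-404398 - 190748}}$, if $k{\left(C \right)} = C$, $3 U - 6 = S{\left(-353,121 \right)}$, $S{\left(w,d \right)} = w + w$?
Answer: $\frac{176541431283}{94} \approx 1.8781 \cdot 10^{9}$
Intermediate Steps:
$S{\left(w,d \right)} = 2 w$
$U = - \frac{700}{3}$ ($U = 2 + \frac{2 \left(-353\right)}{3} = 2 + \frac{1}{3} \left(-706\right) = 2 - \frac{706}{3} = - \frac{700}{3} \approx -233.33$)
$- \frac{791028}{\left(U + k{\left(484 \right)}\right) \frac{1}{-404398 - 190748}} = - \frac{791028}{\left(- \frac{700}{3} + 484\right) \frac{1}{-404398 - 190748}} = - \frac{791028}{\frac{752}{3} \frac{1}{-595146}} = - \frac{791028}{\frac{752}{3} \left(- \frac{1}{595146}\right)} = - \frac{791028}{- \frac{376}{892719}} = \left(-791028\right) \left(- \frac{892719}{376}\right) = \frac{176541431283}{94}$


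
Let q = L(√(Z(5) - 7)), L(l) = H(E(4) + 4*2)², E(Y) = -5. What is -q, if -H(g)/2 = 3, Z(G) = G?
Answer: -36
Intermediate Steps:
H(g) = -6 (H(g) = -2*3 = -6)
L(l) = 36 (L(l) = (-6)² = 36)
q = 36
-q = -1*36 = -36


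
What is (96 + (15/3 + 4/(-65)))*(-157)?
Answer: -1030077/65 ≈ -15847.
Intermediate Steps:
(96 + (15/3 + 4/(-65)))*(-157) = (96 + (15*(1/3) + 4*(-1/65)))*(-157) = (96 + (5 - 4/65))*(-157) = (96 + 321/65)*(-157) = (6561/65)*(-157) = -1030077/65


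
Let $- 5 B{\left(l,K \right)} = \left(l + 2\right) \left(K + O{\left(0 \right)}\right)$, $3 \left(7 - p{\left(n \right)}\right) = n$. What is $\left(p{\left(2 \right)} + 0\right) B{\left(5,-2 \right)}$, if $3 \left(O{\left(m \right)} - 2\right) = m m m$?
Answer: $0$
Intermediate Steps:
$O{\left(m \right)} = 2 + \frac{m^{3}}{3}$ ($O{\left(m \right)} = 2 + \frac{m m m}{3} = 2 + \frac{m^{2} m}{3} = 2 + \frac{m^{3}}{3}$)
$p{\left(n \right)} = 7 - \frac{n}{3}$
$B{\left(l,K \right)} = - \frac{\left(2 + K\right) \left(2 + l\right)}{5}$ ($B{\left(l,K \right)} = - \frac{\left(l + 2\right) \left(K + \left(2 + \frac{0^{3}}{3}\right)\right)}{5} = - \frac{\left(2 + l\right) \left(K + \left(2 + \frac{1}{3} \cdot 0\right)\right)}{5} = - \frac{\left(2 + l\right) \left(K + \left(2 + 0\right)\right)}{5} = - \frac{\left(2 + l\right) \left(K + 2\right)}{5} = - \frac{\left(2 + l\right) \left(2 + K\right)}{5} = - \frac{\left(2 + K\right) \left(2 + l\right)}{5}$)
$\left(p{\left(2 \right)} + 0\right) B{\left(5,-2 \right)} = \left(\left(7 - \frac{2}{3}\right) + 0\right) \left(- \frac{4}{5} - - \frac{4}{5} - 2 - \left(- \frac{2}{5}\right) 5\right) = \left(\left(7 - \frac{2}{3}\right) + 0\right) \left(- \frac{4}{5} + \frac{4}{5} - 2 + 2\right) = \left(\frac{19}{3} + 0\right) 0 = \frac{19}{3} \cdot 0 = 0$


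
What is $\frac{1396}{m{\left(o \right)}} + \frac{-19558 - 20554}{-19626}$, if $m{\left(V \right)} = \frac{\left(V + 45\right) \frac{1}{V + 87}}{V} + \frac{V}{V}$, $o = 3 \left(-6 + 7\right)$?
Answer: $\frac{617515628}{520089} \approx 1187.3$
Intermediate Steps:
$o = 3$ ($o = 3 \cdot 1 = 3$)
$m{\left(V \right)} = 1 + \frac{45 + V}{V \left(87 + V\right)}$ ($m{\left(V \right)} = \frac{\left(45 + V\right) \frac{1}{87 + V}}{V} + 1 = \frac{\frac{1}{87 + V} \left(45 + V\right)}{V} + 1 = \frac{45 + V}{V \left(87 + V\right)} + 1 = 1 + \frac{45 + V}{V \left(87 + V\right)}$)
$\frac{1396}{m{\left(o \right)}} + \frac{-19558 - 20554}{-19626} = \frac{1396}{\frac{1}{3} \frac{1}{87 + 3} \left(45 + 3^{2} + 88 \cdot 3\right)} + \frac{-19558 - 20554}{-19626} = \frac{1396}{\frac{1}{3} \cdot \frac{1}{90} \left(45 + 9 + 264\right)} + \left(-19558 - 20554\right) \left(- \frac{1}{19626}\right) = \frac{1396}{\frac{1}{3} \cdot \frac{1}{90} \cdot 318} - - \frac{20056}{9813} = \frac{1396}{\frac{53}{45}} + \frac{20056}{9813} = 1396 \cdot \frac{45}{53} + \frac{20056}{9813} = \frac{62820}{53} + \frac{20056}{9813} = \frac{617515628}{520089}$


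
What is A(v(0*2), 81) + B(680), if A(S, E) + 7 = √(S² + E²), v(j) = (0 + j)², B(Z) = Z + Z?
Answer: 1434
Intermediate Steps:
B(Z) = 2*Z
v(j) = j²
A(S, E) = -7 + √(E² + S²) (A(S, E) = -7 + √(S² + E²) = -7 + √(E² + S²))
A(v(0*2), 81) + B(680) = (-7 + √(81² + ((0*2)²)²)) + 2*680 = (-7 + √(6561 + (0²)²)) + 1360 = (-7 + √(6561 + 0²)) + 1360 = (-7 + √(6561 + 0)) + 1360 = (-7 + √6561) + 1360 = (-7 + 81) + 1360 = 74 + 1360 = 1434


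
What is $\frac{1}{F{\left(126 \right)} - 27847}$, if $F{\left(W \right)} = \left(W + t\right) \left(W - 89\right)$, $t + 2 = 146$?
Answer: $- \frac{1}{17857} \approx -5.6 \cdot 10^{-5}$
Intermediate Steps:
$t = 144$ ($t = -2 + 146 = 144$)
$F{\left(W \right)} = \left(-89 + W\right) \left(144 + W\right)$ ($F{\left(W \right)} = \left(W + 144\right) \left(W - 89\right) = \left(144 + W\right) \left(-89 + W\right) = \left(-89 + W\right) \left(144 + W\right)$)
$\frac{1}{F{\left(126 \right)} - 27847} = \frac{1}{\left(-12816 + 126^{2} + 55 \cdot 126\right) - 27847} = \frac{1}{\left(-12816 + 15876 + 6930\right) - 27847} = \frac{1}{9990 - 27847} = \frac{1}{-17857} = - \frac{1}{17857}$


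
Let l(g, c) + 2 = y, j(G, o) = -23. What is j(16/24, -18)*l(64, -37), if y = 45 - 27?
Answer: -368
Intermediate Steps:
y = 18
l(g, c) = 16 (l(g, c) = -2 + 18 = 16)
j(16/24, -18)*l(64, -37) = -23*16 = -368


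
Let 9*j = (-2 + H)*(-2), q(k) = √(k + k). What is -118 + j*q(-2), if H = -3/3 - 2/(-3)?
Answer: -118 + 28*I/27 ≈ -118.0 + 1.037*I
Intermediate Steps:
H = -⅓ (H = -3*⅓ - 2*(-⅓) = -1 + ⅔ = -⅓ ≈ -0.33333)
q(k) = √2*√k (q(k) = √(2*k) = √2*√k)
j = 14/27 (j = ((-2 - ⅓)*(-2))/9 = (-7/3*(-2))/9 = (⅑)*(14/3) = 14/27 ≈ 0.51852)
-118 + j*q(-2) = -118 + 14*(√2*√(-2))/27 = -118 + 14*(√2*(I*√2))/27 = -118 + 14*(2*I)/27 = -118 + 28*I/27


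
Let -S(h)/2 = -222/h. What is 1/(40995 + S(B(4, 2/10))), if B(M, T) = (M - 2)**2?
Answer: 1/41106 ≈ 2.4327e-5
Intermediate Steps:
B(M, T) = (-2 + M)**2
S(h) = 444/h (S(h) = -(-444)/h = 444/h)
1/(40995 + S(B(4, 2/10))) = 1/(40995 + 444/((-2 + 4)**2)) = 1/(40995 + 444/(2**2)) = 1/(40995 + 444/4) = 1/(40995 + 444*(1/4)) = 1/(40995 + 111) = 1/41106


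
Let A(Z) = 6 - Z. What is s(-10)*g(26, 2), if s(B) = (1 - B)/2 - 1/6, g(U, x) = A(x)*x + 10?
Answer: 96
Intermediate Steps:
g(U, x) = 10 + x*(6 - x) (g(U, x) = (6 - x)*x + 10 = x*(6 - x) + 10 = 10 + x*(6 - x))
s(B) = ⅓ - B/2 (s(B) = (1 - B)*(½) - 1*⅙ = (½ - B/2) - ⅙ = ⅓ - B/2)
s(-10)*g(26, 2) = (⅓ - ½*(-10))*(10 - 1*2*(-6 + 2)) = (⅓ + 5)*(10 - 1*2*(-4)) = 16*(10 + 8)/3 = (16/3)*18 = 96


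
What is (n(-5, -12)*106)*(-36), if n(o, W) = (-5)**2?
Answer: -95400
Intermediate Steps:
n(o, W) = 25
(n(-5, -12)*106)*(-36) = (25*106)*(-36) = 2650*(-36) = -95400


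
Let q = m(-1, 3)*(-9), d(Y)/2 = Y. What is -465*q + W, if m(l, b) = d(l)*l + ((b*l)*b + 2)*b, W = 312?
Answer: -79203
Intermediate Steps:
d(Y) = 2*Y
m(l, b) = 2*l² + b*(2 + l*b²) (m(l, b) = (2*l)*l + ((b*l)*b + 2)*b = 2*l² + (l*b² + 2)*b = 2*l² + (2 + l*b²)*b = 2*l² + b*(2 + l*b²))
q = 171 (q = (2*3 + 2*(-1)² - 1*3³)*(-9) = (6 + 2*1 - 1*27)*(-9) = (6 + 2 - 27)*(-9) = -19*(-9) = 171)
-465*q + W = -465*171 + 312 = -79515 + 312 = -79203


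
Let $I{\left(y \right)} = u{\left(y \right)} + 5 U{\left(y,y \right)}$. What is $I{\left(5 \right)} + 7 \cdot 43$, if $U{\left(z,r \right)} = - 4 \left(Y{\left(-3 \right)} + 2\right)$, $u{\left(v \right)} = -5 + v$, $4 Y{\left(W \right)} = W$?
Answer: $276$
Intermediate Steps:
$Y{\left(W \right)} = \frac{W}{4}$
$U{\left(z,r \right)} = -5$ ($U{\left(z,r \right)} = - 4 \left(\frac{1}{4} \left(-3\right) + 2\right) = - 4 \left(- \frac{3}{4} + 2\right) = \left(-4\right) \frac{5}{4} = -5$)
$I{\left(y \right)} = -30 + y$ ($I{\left(y \right)} = \left(-5 + y\right) + 5 \left(-5\right) = \left(-5 + y\right) - 25 = -30 + y$)
$I{\left(5 \right)} + 7 \cdot 43 = \left(-30 + 5\right) + 7 \cdot 43 = -25 + 301 = 276$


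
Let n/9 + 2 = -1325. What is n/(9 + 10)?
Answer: -11943/19 ≈ -628.58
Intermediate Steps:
n = -11943 (n = -18 + 9*(-1325) = -18 - 11925 = -11943)
n/(9 + 10) = -11943/(9 + 10) = -11943/19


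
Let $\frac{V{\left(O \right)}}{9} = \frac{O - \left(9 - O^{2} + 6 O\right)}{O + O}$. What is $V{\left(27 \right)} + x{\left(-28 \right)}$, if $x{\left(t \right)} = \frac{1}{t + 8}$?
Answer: $\frac{1949}{20} \approx 97.45$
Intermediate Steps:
$V{\left(O \right)} = \frac{9 \left(-9 + O^{2} - 5 O\right)}{2 O}$ ($V{\left(O \right)} = 9 \frac{O - \left(9 - O^{2} + 6 O\right)}{O + O} = 9 \frac{O - \left(9 - O^{2} + 6 O\right)}{2 O} = 9 \left(-9 + O^{2} - 5 O\right) \frac{1}{2 O} = 9 \frac{-9 + O^{2} - 5 O}{2 O} = \frac{9 \left(-9 + O^{2} - 5 O\right)}{2 O}$)
$x{\left(t \right)} = \frac{1}{8 + t}$
$V{\left(27 \right)} + x{\left(-28 \right)} = \frac{9 \left(-9 + 27 \left(-5 + 27\right)\right)}{2 \cdot 27} + \frac{1}{8 - 28} = \frac{9}{2} \cdot \frac{1}{27} \left(-9 + 27 \cdot 22\right) + \frac{1}{-20} = \frac{9}{2} \cdot \frac{1}{27} \left(-9 + 594\right) - \frac{1}{20} = \frac{9}{2} \cdot \frac{1}{27} \cdot 585 - \frac{1}{20} = \frac{195}{2} - \frac{1}{20} = \frac{1949}{20}$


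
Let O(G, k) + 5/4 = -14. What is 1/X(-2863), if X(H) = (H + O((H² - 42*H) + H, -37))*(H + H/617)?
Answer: 1234/10185171171 ≈ 1.2116e-7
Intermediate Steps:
O(G, k) = -61/4 (O(G, k) = -5/4 - 14 = -61/4)
X(H) = 618*H*(-61/4 + H)/617 (X(H) = (H - 61/4)*(H + H/617) = (-61/4 + H)*(H + H*(1/617)) = (-61/4 + H)*(H + H/617) = (-61/4 + H)*(618*H/617) = 618*H*(-61/4 + H)/617)
1/X(-2863) = 1/((309/1234)*(-2863)*(-61 + 4*(-2863))) = 1/((309/1234)*(-2863)*(-61 - 11452)) = 1/((309/1234)*(-2863)*(-11513)) = 1/(10185171171/1234) = 1234/10185171171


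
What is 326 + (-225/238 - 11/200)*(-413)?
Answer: 2513131/3400 ≈ 739.16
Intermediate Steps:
326 + (-225/238 - 11/200)*(-413) = 326 - 23809/23800*(-413) = 326 + 1404731/3400 = 2513131/3400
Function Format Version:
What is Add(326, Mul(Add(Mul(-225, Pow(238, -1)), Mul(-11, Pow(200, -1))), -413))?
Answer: Rational(2513131, 3400) ≈ 739.16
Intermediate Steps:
Add(326, Mul(Add(Mul(-225, Pow(238, -1)), Mul(-11, Pow(200, -1))), -413)) = Add(326, Mul(Add(Mul(-225, Rational(1, 238)), Mul(-11, Rational(1, 200))), -413)) = Add(326, Mul(Add(Rational(-225, 238), Rational(-11, 200)), -413)) = Add(326, Mul(Rational(-23809, 23800), -413)) = Add(326, Rational(1404731, 3400)) = Rational(2513131, 3400)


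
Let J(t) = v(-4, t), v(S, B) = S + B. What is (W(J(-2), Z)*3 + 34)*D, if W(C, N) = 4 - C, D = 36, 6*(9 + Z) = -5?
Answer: 2304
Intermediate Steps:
Z = -59/6 (Z = -9 + (⅙)*(-5) = -9 - ⅚ = -59/6 ≈ -9.8333)
v(S, B) = B + S
J(t) = -4 + t (J(t) = t - 4 = -4 + t)
(W(J(-2), Z)*3 + 34)*D = ((4 - (-4 - 2))*3 + 34)*36 = ((4 - 1*(-6))*3 + 34)*36 = ((4 + 6)*3 + 34)*36 = (10*3 + 34)*36 = (30 + 34)*36 = 64*36 = 2304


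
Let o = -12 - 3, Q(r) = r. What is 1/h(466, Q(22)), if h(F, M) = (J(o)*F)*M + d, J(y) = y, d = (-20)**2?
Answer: -1/153380 ≈ -6.5198e-6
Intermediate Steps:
d = 400
o = -15
h(F, M) = 400 - 15*F*M (h(F, M) = (-15*F)*M + 400 = -15*F*M + 400 = 400 - 15*F*M)
1/h(466, Q(22)) = 1/(400 - 15*466*22) = 1/(400 - 153780) = 1/(-153380) = -1/153380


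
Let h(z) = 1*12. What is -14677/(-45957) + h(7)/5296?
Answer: 19570219/60847068 ≈ 0.32163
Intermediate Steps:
h(z) = 12
-14677/(-45957) + h(7)/5296 = -14677/(-45957) + 12/5296 = -14677*(-1/45957) + 12*(1/5296) = 14677/45957 + 3/1324 = 19570219/60847068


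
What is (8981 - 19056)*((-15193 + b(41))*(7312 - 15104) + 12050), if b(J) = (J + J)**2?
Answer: -664975167350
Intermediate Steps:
b(J) = 4*J**2 (b(J) = (2*J)**2 = 4*J**2)
(8981 - 19056)*((-15193 + b(41))*(7312 - 15104) + 12050) = (8981 - 19056)*((-15193 + 4*41**2)*(7312 - 15104) + 12050) = -10075*((-15193 + 4*1681)*(-7792) + 12050) = -10075*((-15193 + 6724)*(-7792) + 12050) = -10075*(-8469*(-7792) + 12050) = -10075*(65990448 + 12050) = -10075*66002498 = -664975167350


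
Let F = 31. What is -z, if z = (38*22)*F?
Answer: -25916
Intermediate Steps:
z = 25916 (z = (38*22)*31 = 836*31 = 25916)
-z = -1*25916 = -25916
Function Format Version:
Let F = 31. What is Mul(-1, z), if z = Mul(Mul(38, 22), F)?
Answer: -25916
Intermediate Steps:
z = 25916 (z = Mul(Mul(38, 22), 31) = Mul(836, 31) = 25916)
Mul(-1, z) = Mul(-1, 25916) = -25916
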